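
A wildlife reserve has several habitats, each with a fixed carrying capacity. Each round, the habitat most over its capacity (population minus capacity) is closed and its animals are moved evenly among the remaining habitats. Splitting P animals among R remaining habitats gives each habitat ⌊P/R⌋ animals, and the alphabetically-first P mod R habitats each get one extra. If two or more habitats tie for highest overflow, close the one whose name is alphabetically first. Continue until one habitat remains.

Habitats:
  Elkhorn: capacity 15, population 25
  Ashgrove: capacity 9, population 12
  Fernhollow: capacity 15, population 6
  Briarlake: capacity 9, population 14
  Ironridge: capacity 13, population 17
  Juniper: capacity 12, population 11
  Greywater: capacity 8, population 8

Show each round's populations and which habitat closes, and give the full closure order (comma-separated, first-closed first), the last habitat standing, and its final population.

Closure order: Elkhorn, Briarlake, Ashgrove, Ironridge, Greywater, Juniper
Last habitat: Fernhollow with 93 animals

Round 1: Ashgrove=12 Briarlake=14 Elkhorn=25 Fernhollow=6 Greywater=8 Ironridge=17 Juniper=11 → close Elkhorn (overflow 10)
  25÷6 = 4 each, +1 to first 1
Round 2: Ashgrove=17 Briarlake=18 Fernhollow=10 Greywater=12 Ironridge=21 Juniper=15 → close Briarlake (overflow 9)
  18÷5 = 3 each, +1 to first 3
Round 3: Ashgrove=21 Fernhollow=14 Greywater=16 Ironridge=24 Juniper=18 → close Ashgrove (overflow 12)
  21÷4 = 5 each, +1 to first 1
Round 4: Fernhollow=20 Greywater=21 Ironridge=29 Juniper=23 → close Ironridge (overflow 16)
  29÷3 = 9 each, +1 to first 2
Round 5: Fernhollow=30 Greywater=31 Juniper=32 → close Greywater (overflow 23)
  31÷2 = 15 each, +1 to first 1
Round 6: Fernhollow=46 Juniper=47 → close Juniper (overflow 35)
  47÷1 = 47 each, +1 to first 0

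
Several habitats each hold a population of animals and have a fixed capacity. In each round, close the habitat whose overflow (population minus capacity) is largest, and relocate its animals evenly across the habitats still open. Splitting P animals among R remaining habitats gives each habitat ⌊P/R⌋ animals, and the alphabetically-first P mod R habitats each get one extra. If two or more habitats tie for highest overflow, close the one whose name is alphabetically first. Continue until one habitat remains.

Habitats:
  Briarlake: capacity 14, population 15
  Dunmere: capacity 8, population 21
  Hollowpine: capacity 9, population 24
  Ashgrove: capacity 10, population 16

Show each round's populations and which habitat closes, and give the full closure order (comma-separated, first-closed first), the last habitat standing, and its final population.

Round 1: Ashgrove=16 Briarlake=15 Dunmere=21 Hollowpine=24 → close Hollowpine (overflow 15)
  24÷3 = 8 each, +1 to first 0
Round 2: Ashgrove=24 Briarlake=23 Dunmere=29 → close Dunmere (overflow 21)
  29÷2 = 14 each, +1 to first 1
Round 3: Ashgrove=39 Briarlake=37 → close Ashgrove (overflow 29)
  39÷1 = 39 each, +1 to first 0

Closure order: Hollowpine, Dunmere, Ashgrove
Last habitat: Briarlake with 76 animals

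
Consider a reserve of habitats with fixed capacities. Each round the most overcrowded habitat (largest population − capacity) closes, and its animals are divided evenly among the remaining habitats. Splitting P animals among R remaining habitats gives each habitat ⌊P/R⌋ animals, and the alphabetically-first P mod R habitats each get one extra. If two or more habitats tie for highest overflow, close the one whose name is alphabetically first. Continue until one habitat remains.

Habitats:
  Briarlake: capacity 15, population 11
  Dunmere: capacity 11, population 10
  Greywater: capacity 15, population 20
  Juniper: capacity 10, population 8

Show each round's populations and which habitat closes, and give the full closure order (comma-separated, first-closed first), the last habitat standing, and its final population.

Closure order: Greywater, Dunmere, Briarlake
Last habitat: Juniper with 49 animals

Round 1: Briarlake=11 Dunmere=10 Greywater=20 Juniper=8 → close Greywater (overflow 5)
  20÷3 = 6 each, +1 to first 2
Round 2: Briarlake=18 Dunmere=17 Juniper=14 → close Dunmere (overflow 6)
  17÷2 = 8 each, +1 to first 1
Round 3: Briarlake=27 Juniper=22 → close Briarlake (overflow 12)
  27÷1 = 27 each, +1 to first 0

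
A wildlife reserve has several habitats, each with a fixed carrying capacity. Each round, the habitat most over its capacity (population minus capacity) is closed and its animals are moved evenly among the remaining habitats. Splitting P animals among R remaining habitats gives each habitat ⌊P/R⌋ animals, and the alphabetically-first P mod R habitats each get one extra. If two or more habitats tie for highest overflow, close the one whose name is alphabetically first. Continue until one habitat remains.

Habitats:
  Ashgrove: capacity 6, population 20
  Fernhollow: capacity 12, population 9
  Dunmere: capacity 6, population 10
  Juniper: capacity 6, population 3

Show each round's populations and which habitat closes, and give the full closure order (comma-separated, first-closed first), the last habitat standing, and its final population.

Closure order: Ashgrove, Dunmere, Fernhollow
Last habitat: Juniper with 42 animals

Round 1: Ashgrove=20 Dunmere=10 Fernhollow=9 Juniper=3 → close Ashgrove (overflow 14)
  20÷3 = 6 each, +1 to first 2
Round 2: Dunmere=17 Fernhollow=16 Juniper=9 → close Dunmere (overflow 11)
  17÷2 = 8 each, +1 to first 1
Round 3: Fernhollow=25 Juniper=17 → close Fernhollow (overflow 13)
  25÷1 = 25 each, +1 to first 0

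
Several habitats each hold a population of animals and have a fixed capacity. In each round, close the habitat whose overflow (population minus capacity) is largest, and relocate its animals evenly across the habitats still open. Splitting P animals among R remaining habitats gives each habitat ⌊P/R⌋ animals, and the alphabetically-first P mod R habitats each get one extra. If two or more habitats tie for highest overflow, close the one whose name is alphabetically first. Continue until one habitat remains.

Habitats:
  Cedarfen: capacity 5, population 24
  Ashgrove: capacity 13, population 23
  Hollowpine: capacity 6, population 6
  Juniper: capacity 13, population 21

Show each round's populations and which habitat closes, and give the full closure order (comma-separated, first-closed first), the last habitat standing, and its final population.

Round 1: Ashgrove=23 Cedarfen=24 Hollowpine=6 Juniper=21 → close Cedarfen (overflow 19)
  24÷3 = 8 each, +1 to first 0
Round 2: Ashgrove=31 Hollowpine=14 Juniper=29 → close Ashgrove (overflow 18)
  31÷2 = 15 each, +1 to first 1
Round 3: Hollowpine=30 Juniper=44 → close Juniper (overflow 31)
  44÷1 = 44 each, +1 to first 0

Closure order: Cedarfen, Ashgrove, Juniper
Last habitat: Hollowpine with 74 animals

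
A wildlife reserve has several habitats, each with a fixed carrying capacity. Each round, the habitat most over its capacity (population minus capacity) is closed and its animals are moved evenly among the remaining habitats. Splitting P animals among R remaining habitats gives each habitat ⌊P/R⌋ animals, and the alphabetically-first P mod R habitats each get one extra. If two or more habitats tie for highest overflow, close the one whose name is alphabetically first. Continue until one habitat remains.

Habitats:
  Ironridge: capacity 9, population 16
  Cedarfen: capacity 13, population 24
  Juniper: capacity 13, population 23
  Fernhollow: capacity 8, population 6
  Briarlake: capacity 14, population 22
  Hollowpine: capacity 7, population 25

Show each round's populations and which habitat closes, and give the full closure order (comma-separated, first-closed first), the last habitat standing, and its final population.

Closure order: Hollowpine, Cedarfen, Juniper, Briarlake, Ironridge
Last habitat: Fernhollow with 116 animals

Round 1: Briarlake=22 Cedarfen=24 Fernhollow=6 Hollowpine=25 Ironridge=16 Juniper=23 → close Hollowpine (overflow 18)
  25÷5 = 5 each, +1 to first 0
Round 2: Briarlake=27 Cedarfen=29 Fernhollow=11 Ironridge=21 Juniper=28 → close Cedarfen (overflow 16)
  29÷4 = 7 each, +1 to first 1
Round 3: Briarlake=35 Fernhollow=18 Ironridge=28 Juniper=35 → close Juniper (overflow 22)
  35÷3 = 11 each, +1 to first 2
Round 4: Briarlake=47 Fernhollow=30 Ironridge=39 → close Briarlake (overflow 33)
  47÷2 = 23 each, +1 to first 1
Round 5: Fernhollow=54 Ironridge=62 → close Ironridge (overflow 53)
  62÷1 = 62 each, +1 to first 0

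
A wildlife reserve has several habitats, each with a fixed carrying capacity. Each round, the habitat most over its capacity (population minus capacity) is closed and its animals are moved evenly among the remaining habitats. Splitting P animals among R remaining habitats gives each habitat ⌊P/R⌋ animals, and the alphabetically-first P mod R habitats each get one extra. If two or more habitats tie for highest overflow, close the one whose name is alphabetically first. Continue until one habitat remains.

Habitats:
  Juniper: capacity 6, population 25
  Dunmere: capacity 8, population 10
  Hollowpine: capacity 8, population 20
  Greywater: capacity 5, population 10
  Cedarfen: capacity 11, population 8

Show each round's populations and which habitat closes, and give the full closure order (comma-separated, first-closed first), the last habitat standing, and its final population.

Round 1: Cedarfen=8 Dunmere=10 Greywater=10 Hollowpine=20 Juniper=25 → close Juniper (overflow 19)
  25÷4 = 6 each, +1 to first 1
Round 2: Cedarfen=15 Dunmere=16 Greywater=16 Hollowpine=26 → close Hollowpine (overflow 18)
  26÷3 = 8 each, +1 to first 2
Round 3: Cedarfen=24 Dunmere=25 Greywater=24 → close Greywater (overflow 19)
  24÷2 = 12 each, +1 to first 0
Round 4: Cedarfen=36 Dunmere=37 → close Dunmere (overflow 29)
  37÷1 = 37 each, +1 to first 0

Closure order: Juniper, Hollowpine, Greywater, Dunmere
Last habitat: Cedarfen with 73 animals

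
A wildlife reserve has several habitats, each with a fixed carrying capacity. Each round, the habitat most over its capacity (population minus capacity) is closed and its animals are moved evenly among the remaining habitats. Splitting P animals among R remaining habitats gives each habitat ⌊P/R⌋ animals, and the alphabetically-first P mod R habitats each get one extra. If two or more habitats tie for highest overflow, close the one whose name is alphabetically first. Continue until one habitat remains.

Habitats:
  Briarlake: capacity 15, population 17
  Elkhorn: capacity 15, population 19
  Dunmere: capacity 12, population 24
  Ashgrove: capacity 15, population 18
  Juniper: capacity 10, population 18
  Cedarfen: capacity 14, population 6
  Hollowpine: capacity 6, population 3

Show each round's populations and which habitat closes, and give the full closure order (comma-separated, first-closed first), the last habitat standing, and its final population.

Round 1: Ashgrove=18 Briarlake=17 Cedarfen=6 Dunmere=24 Elkhorn=19 Hollowpine=3 Juniper=18 → close Dunmere (overflow 12)
  24÷6 = 4 each, +1 to first 0
Round 2: Ashgrove=22 Briarlake=21 Cedarfen=10 Elkhorn=23 Hollowpine=7 Juniper=22 → close Juniper (overflow 12)
  22÷5 = 4 each, +1 to first 2
Round 3: Ashgrove=27 Briarlake=26 Cedarfen=14 Elkhorn=27 Hollowpine=11 → close Ashgrove (overflow 12)
  27÷4 = 6 each, +1 to first 3
Round 4: Briarlake=33 Cedarfen=21 Elkhorn=34 Hollowpine=17 → close Elkhorn (overflow 19)
  34÷3 = 11 each, +1 to first 1
Round 5: Briarlake=45 Cedarfen=32 Hollowpine=28 → close Briarlake (overflow 30)
  45÷2 = 22 each, +1 to first 1
Round 6: Cedarfen=55 Hollowpine=50 → close Hollowpine (overflow 44)
  50÷1 = 50 each, +1 to first 0

Closure order: Dunmere, Juniper, Ashgrove, Elkhorn, Briarlake, Hollowpine
Last habitat: Cedarfen with 105 animals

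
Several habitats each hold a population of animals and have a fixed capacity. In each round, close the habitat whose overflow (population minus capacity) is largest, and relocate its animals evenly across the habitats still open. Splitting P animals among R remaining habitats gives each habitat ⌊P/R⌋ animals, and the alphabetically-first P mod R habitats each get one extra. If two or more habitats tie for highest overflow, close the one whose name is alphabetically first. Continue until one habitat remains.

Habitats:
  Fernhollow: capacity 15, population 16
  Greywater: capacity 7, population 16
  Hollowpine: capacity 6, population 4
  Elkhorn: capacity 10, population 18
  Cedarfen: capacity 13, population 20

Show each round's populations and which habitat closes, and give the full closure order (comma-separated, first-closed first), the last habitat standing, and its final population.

Round 1: Cedarfen=20 Elkhorn=18 Fernhollow=16 Greywater=16 Hollowpine=4 → close Greywater (overflow 9)
  16÷4 = 4 each, +1 to first 0
Round 2: Cedarfen=24 Elkhorn=22 Fernhollow=20 Hollowpine=8 → close Elkhorn (overflow 12)
  22÷3 = 7 each, +1 to first 1
Round 3: Cedarfen=32 Fernhollow=27 Hollowpine=15 → close Cedarfen (overflow 19)
  32÷2 = 16 each, +1 to first 0
Round 4: Fernhollow=43 Hollowpine=31 → close Fernhollow (overflow 28)
  43÷1 = 43 each, +1 to first 0

Closure order: Greywater, Elkhorn, Cedarfen, Fernhollow
Last habitat: Hollowpine with 74 animals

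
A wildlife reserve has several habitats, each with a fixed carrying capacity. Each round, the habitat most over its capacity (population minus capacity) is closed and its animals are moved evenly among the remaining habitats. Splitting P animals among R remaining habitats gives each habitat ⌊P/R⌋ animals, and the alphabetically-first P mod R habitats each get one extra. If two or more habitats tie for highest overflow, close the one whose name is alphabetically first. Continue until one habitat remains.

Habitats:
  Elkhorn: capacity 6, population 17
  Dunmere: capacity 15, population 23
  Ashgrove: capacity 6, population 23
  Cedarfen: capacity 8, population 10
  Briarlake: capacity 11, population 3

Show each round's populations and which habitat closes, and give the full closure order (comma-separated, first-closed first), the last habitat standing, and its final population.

Round 1: Ashgrove=23 Briarlake=3 Cedarfen=10 Dunmere=23 Elkhorn=17 → close Ashgrove (overflow 17)
  23÷4 = 5 each, +1 to first 3
Round 2: Briarlake=9 Cedarfen=16 Dunmere=29 Elkhorn=22 → close Elkhorn (overflow 16)
  22÷3 = 7 each, +1 to first 1
Round 3: Briarlake=17 Cedarfen=23 Dunmere=36 → close Dunmere (overflow 21)
  36÷2 = 18 each, +1 to first 0
Round 4: Briarlake=35 Cedarfen=41 → close Cedarfen (overflow 33)
  41÷1 = 41 each, +1 to first 0

Closure order: Ashgrove, Elkhorn, Dunmere, Cedarfen
Last habitat: Briarlake with 76 animals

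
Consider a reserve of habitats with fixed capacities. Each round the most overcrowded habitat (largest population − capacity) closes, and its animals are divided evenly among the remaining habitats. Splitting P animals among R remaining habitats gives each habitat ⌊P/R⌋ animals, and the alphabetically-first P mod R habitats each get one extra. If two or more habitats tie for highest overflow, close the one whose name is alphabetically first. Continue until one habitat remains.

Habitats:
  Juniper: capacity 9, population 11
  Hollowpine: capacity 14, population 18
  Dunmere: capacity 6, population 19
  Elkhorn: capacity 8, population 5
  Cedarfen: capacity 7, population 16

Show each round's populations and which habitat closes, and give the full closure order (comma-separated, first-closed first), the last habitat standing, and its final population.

Round 1: Cedarfen=16 Dunmere=19 Elkhorn=5 Hollowpine=18 Juniper=11 → close Dunmere (overflow 13)
  19÷4 = 4 each, +1 to first 3
Round 2: Cedarfen=21 Elkhorn=10 Hollowpine=23 Juniper=15 → close Cedarfen (overflow 14)
  21÷3 = 7 each, +1 to first 0
Round 3: Elkhorn=17 Hollowpine=30 Juniper=22 → close Hollowpine (overflow 16)
  30÷2 = 15 each, +1 to first 0
Round 4: Elkhorn=32 Juniper=37 → close Juniper (overflow 28)
  37÷1 = 37 each, +1 to first 0

Closure order: Dunmere, Cedarfen, Hollowpine, Juniper
Last habitat: Elkhorn with 69 animals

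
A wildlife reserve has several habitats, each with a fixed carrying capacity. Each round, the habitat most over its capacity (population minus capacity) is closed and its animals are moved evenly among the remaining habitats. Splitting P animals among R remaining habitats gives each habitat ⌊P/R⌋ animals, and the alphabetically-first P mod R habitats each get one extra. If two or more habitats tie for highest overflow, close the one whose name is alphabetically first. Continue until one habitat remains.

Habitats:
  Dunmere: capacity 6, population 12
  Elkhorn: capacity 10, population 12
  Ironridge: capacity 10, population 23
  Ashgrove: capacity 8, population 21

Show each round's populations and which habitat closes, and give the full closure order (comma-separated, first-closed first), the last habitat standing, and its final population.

Round 1: Ashgrove=21 Dunmere=12 Elkhorn=12 Ironridge=23 → close Ashgrove (overflow 13)
  21÷3 = 7 each, +1 to first 0
Round 2: Dunmere=19 Elkhorn=19 Ironridge=30 → close Ironridge (overflow 20)
  30÷2 = 15 each, +1 to first 0
Round 3: Dunmere=34 Elkhorn=34 → close Dunmere (overflow 28)
  34÷1 = 34 each, +1 to first 0

Closure order: Ashgrove, Ironridge, Dunmere
Last habitat: Elkhorn with 68 animals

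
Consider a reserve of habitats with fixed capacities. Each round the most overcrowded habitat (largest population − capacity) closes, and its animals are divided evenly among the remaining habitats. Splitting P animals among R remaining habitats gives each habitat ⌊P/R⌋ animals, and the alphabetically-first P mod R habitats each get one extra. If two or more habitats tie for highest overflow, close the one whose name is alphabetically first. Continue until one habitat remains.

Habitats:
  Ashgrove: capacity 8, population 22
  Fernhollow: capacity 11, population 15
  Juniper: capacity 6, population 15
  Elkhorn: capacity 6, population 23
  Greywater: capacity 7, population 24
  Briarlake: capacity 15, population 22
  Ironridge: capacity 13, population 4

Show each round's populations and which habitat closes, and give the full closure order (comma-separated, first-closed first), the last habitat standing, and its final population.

Closure order: Elkhorn, Greywater, Ashgrove, Briarlake, Juniper, Fernhollow
Last habitat: Ironridge with 125 animals

Round 1: Ashgrove=22 Briarlake=22 Elkhorn=23 Fernhollow=15 Greywater=24 Ironridge=4 Juniper=15 → close Elkhorn (overflow 17)
  23÷6 = 3 each, +1 to first 5
Round 2: Ashgrove=26 Briarlake=26 Fernhollow=19 Greywater=28 Ironridge=8 Juniper=18 → close Greywater (overflow 21)
  28÷5 = 5 each, +1 to first 3
Round 3: Ashgrove=32 Briarlake=32 Fernhollow=25 Ironridge=13 Juniper=23 → close Ashgrove (overflow 24)
  32÷4 = 8 each, +1 to first 0
Round 4: Briarlake=40 Fernhollow=33 Ironridge=21 Juniper=31 → close Briarlake (overflow 25)
  40÷3 = 13 each, +1 to first 1
Round 5: Fernhollow=47 Ironridge=34 Juniper=44 → close Juniper (overflow 38)
  44÷2 = 22 each, +1 to first 0
Round 6: Fernhollow=69 Ironridge=56 → close Fernhollow (overflow 58)
  69÷1 = 69 each, +1 to first 0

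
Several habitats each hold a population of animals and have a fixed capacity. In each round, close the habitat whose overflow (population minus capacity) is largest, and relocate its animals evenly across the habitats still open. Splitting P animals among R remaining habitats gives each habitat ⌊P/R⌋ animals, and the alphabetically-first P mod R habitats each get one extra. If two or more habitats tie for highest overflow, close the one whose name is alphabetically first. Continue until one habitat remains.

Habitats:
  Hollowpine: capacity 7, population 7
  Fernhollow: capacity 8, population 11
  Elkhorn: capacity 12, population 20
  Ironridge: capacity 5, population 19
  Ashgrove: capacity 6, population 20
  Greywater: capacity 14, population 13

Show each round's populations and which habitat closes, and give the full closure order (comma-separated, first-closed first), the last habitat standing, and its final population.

Round 1: Ashgrove=20 Elkhorn=20 Fernhollow=11 Greywater=13 Hollowpine=7 Ironridge=19 → close Ashgrove (overflow 14)
  20÷5 = 4 each, +1 to first 0
Round 2: Elkhorn=24 Fernhollow=15 Greywater=17 Hollowpine=11 Ironridge=23 → close Ironridge (overflow 18)
  23÷4 = 5 each, +1 to first 3
Round 3: Elkhorn=30 Fernhollow=21 Greywater=23 Hollowpine=16 → close Elkhorn (overflow 18)
  30÷3 = 10 each, +1 to first 0
Round 4: Fernhollow=31 Greywater=33 Hollowpine=26 → close Fernhollow (overflow 23)
  31÷2 = 15 each, +1 to first 1
Round 5: Greywater=49 Hollowpine=41 → close Greywater (overflow 35)
  49÷1 = 49 each, +1 to first 0

Closure order: Ashgrove, Ironridge, Elkhorn, Fernhollow, Greywater
Last habitat: Hollowpine with 90 animals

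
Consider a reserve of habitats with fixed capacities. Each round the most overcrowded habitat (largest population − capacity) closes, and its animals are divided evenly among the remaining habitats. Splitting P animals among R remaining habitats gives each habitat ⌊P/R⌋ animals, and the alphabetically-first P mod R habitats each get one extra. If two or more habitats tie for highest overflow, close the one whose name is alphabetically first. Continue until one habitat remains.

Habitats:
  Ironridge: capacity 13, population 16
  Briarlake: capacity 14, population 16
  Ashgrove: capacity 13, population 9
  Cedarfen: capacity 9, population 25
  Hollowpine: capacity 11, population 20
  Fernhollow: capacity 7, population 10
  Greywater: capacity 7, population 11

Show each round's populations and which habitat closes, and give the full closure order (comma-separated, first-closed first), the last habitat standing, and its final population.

Round 1: Ashgrove=9 Briarlake=16 Cedarfen=25 Fernhollow=10 Greywater=11 Hollowpine=20 Ironridge=16 → close Cedarfen (overflow 16)
  25÷6 = 4 each, +1 to first 1
Round 2: Ashgrove=14 Briarlake=20 Fernhollow=14 Greywater=15 Hollowpine=24 Ironridge=20 → close Hollowpine (overflow 13)
  24÷5 = 4 each, +1 to first 4
Round 3: Ashgrove=19 Briarlake=25 Fernhollow=19 Greywater=20 Ironridge=24 → close Greywater (overflow 13)
  20÷4 = 5 each, +1 to first 0
Round 4: Ashgrove=24 Briarlake=30 Fernhollow=24 Ironridge=29 → close Fernhollow (overflow 17)
  24÷3 = 8 each, +1 to first 0
Round 5: Ashgrove=32 Briarlake=38 Ironridge=37 → close Briarlake (overflow 24)
  38÷2 = 19 each, +1 to first 0
Round 6: Ashgrove=51 Ironridge=56 → close Ironridge (overflow 43)
  56÷1 = 56 each, +1 to first 0

Closure order: Cedarfen, Hollowpine, Greywater, Fernhollow, Briarlake, Ironridge
Last habitat: Ashgrove with 107 animals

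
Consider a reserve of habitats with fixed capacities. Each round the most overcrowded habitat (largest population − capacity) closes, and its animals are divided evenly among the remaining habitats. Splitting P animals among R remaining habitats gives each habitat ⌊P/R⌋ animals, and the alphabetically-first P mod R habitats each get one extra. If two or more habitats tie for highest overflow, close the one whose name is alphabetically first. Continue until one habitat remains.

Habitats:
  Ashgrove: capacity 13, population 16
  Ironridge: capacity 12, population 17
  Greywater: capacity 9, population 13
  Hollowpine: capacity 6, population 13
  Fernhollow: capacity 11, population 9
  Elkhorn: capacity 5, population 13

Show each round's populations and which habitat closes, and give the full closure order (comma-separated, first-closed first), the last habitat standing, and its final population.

Round 1: Ashgrove=16 Elkhorn=13 Fernhollow=9 Greywater=13 Hollowpine=13 Ironridge=17 → close Elkhorn (overflow 8)
  13÷5 = 2 each, +1 to first 3
Round 2: Ashgrove=19 Fernhollow=12 Greywater=16 Hollowpine=15 Ironridge=19 → close Hollowpine (overflow 9)
  15÷4 = 3 each, +1 to first 3
Round 3: Ashgrove=23 Fernhollow=16 Greywater=20 Ironridge=22 → close Greywater (overflow 11)
  20÷3 = 6 each, +1 to first 2
Round 4: Ashgrove=30 Fernhollow=23 Ironridge=28 → close Ashgrove (overflow 17)
  30÷2 = 15 each, +1 to first 0
Round 5: Fernhollow=38 Ironridge=43 → close Ironridge (overflow 31)
  43÷1 = 43 each, +1 to first 0

Closure order: Elkhorn, Hollowpine, Greywater, Ashgrove, Ironridge
Last habitat: Fernhollow with 81 animals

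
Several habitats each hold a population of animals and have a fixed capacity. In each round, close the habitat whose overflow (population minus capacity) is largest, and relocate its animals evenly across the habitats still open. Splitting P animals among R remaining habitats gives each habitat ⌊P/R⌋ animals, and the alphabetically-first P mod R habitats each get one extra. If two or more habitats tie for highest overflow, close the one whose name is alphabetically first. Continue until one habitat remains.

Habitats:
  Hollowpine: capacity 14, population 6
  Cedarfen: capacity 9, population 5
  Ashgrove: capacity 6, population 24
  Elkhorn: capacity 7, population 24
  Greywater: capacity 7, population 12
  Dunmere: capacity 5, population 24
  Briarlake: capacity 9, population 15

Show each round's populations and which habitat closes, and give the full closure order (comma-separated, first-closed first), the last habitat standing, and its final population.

Closure order: Dunmere, Ashgrove, Elkhorn, Briarlake, Greywater, Cedarfen
Last habitat: Hollowpine with 110 animals

Round 1: Ashgrove=24 Briarlake=15 Cedarfen=5 Dunmere=24 Elkhorn=24 Greywater=12 Hollowpine=6 → close Dunmere (overflow 19)
  24÷6 = 4 each, +1 to first 0
Round 2: Ashgrove=28 Briarlake=19 Cedarfen=9 Elkhorn=28 Greywater=16 Hollowpine=10 → close Ashgrove (overflow 22)
  28÷5 = 5 each, +1 to first 3
Round 3: Briarlake=25 Cedarfen=15 Elkhorn=34 Greywater=21 Hollowpine=15 → close Elkhorn (overflow 27)
  34÷4 = 8 each, +1 to first 2
Round 4: Briarlake=34 Cedarfen=24 Greywater=29 Hollowpine=23 → close Briarlake (overflow 25)
  34÷3 = 11 each, +1 to first 1
Round 5: Cedarfen=36 Greywater=40 Hollowpine=34 → close Greywater (overflow 33)
  40÷2 = 20 each, +1 to first 0
Round 6: Cedarfen=56 Hollowpine=54 → close Cedarfen (overflow 47)
  56÷1 = 56 each, +1 to first 0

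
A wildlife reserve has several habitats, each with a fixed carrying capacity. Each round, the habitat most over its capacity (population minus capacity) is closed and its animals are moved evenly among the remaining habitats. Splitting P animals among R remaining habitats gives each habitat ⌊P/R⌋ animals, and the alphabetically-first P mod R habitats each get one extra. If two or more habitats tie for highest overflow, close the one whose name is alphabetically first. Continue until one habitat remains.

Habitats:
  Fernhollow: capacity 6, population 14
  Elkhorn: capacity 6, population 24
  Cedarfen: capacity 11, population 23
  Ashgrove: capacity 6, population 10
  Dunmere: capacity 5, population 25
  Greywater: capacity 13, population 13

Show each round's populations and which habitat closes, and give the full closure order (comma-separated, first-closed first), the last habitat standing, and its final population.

Round 1: Ashgrove=10 Cedarfen=23 Dunmere=25 Elkhorn=24 Fernhollow=14 Greywater=13 → close Dunmere (overflow 20)
  25÷5 = 5 each, +1 to first 0
Round 2: Ashgrove=15 Cedarfen=28 Elkhorn=29 Fernhollow=19 Greywater=18 → close Elkhorn (overflow 23)
  29÷4 = 7 each, +1 to first 1
Round 3: Ashgrove=23 Cedarfen=35 Fernhollow=26 Greywater=25 → close Cedarfen (overflow 24)
  35÷3 = 11 each, +1 to first 2
Round 4: Ashgrove=35 Fernhollow=38 Greywater=36 → close Fernhollow (overflow 32)
  38÷2 = 19 each, +1 to first 0
Round 5: Ashgrove=54 Greywater=55 → close Ashgrove (overflow 48)
  54÷1 = 54 each, +1 to first 0

Closure order: Dunmere, Elkhorn, Cedarfen, Fernhollow, Ashgrove
Last habitat: Greywater with 109 animals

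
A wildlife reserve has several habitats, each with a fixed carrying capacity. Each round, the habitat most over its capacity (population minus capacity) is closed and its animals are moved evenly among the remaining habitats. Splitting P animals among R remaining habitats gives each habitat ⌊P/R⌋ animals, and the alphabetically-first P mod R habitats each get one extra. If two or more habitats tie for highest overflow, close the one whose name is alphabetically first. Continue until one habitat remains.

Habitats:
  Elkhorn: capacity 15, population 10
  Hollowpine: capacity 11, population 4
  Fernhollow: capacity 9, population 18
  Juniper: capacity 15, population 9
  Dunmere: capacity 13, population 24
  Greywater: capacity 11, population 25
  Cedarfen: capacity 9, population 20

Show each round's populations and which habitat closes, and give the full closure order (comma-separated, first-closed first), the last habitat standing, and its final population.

Closure order: Greywater, Cedarfen, Dunmere, Fernhollow, Elkhorn, Hollowpine
Last habitat: Juniper with 110 animals

Round 1: Cedarfen=20 Dunmere=24 Elkhorn=10 Fernhollow=18 Greywater=25 Hollowpine=4 Juniper=9 → close Greywater (overflow 14)
  25÷6 = 4 each, +1 to first 1
Round 2: Cedarfen=25 Dunmere=28 Elkhorn=14 Fernhollow=22 Hollowpine=8 Juniper=13 → close Cedarfen (overflow 16)
  25÷5 = 5 each, +1 to first 0
Round 3: Dunmere=33 Elkhorn=19 Fernhollow=27 Hollowpine=13 Juniper=18 → close Dunmere (overflow 20)
  33÷4 = 8 each, +1 to first 1
Round 4: Elkhorn=28 Fernhollow=35 Hollowpine=21 Juniper=26 → close Fernhollow (overflow 26)
  35÷3 = 11 each, +1 to first 2
Round 5: Elkhorn=40 Hollowpine=33 Juniper=37 → close Elkhorn (overflow 25)
  40÷2 = 20 each, +1 to first 0
Round 6: Hollowpine=53 Juniper=57 → close Hollowpine (overflow 42)
  53÷1 = 53 each, +1 to first 0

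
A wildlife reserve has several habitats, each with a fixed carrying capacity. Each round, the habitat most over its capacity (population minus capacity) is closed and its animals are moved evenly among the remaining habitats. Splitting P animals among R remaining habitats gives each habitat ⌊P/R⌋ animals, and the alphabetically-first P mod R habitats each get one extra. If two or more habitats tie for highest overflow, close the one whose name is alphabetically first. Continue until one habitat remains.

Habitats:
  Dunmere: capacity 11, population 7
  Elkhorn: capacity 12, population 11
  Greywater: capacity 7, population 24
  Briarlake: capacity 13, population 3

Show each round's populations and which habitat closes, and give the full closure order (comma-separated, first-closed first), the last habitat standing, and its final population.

Closure order: Greywater, Elkhorn, Dunmere
Last habitat: Briarlake with 45 animals

Round 1: Briarlake=3 Dunmere=7 Elkhorn=11 Greywater=24 → close Greywater (overflow 17)
  24÷3 = 8 each, +1 to first 0
Round 2: Briarlake=11 Dunmere=15 Elkhorn=19 → close Elkhorn (overflow 7)
  19÷2 = 9 each, +1 to first 1
Round 3: Briarlake=21 Dunmere=24 → close Dunmere (overflow 13)
  24÷1 = 24 each, +1 to first 0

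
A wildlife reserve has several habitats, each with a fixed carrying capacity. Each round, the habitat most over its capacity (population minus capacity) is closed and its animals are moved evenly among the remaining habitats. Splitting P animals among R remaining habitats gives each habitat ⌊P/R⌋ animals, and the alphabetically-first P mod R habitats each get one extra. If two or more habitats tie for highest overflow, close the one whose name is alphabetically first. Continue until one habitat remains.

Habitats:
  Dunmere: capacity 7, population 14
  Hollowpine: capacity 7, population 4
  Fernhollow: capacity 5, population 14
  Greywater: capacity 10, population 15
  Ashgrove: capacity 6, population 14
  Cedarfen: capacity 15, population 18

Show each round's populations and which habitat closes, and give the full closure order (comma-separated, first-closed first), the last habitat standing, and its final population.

Round 1: Ashgrove=14 Cedarfen=18 Dunmere=14 Fernhollow=14 Greywater=15 Hollowpine=4 → close Fernhollow (overflow 9)
  14÷5 = 2 each, +1 to first 4
Round 2: Ashgrove=17 Cedarfen=21 Dunmere=17 Greywater=18 Hollowpine=6 → close Ashgrove (overflow 11)
  17÷4 = 4 each, +1 to first 1
Round 3: Cedarfen=26 Dunmere=21 Greywater=22 Hollowpine=10 → close Dunmere (overflow 14)
  21÷3 = 7 each, +1 to first 0
Round 4: Cedarfen=33 Greywater=29 Hollowpine=17 → close Greywater (overflow 19)
  29÷2 = 14 each, +1 to first 1
Round 5: Cedarfen=48 Hollowpine=31 → close Cedarfen (overflow 33)
  48÷1 = 48 each, +1 to first 0

Closure order: Fernhollow, Ashgrove, Dunmere, Greywater, Cedarfen
Last habitat: Hollowpine with 79 animals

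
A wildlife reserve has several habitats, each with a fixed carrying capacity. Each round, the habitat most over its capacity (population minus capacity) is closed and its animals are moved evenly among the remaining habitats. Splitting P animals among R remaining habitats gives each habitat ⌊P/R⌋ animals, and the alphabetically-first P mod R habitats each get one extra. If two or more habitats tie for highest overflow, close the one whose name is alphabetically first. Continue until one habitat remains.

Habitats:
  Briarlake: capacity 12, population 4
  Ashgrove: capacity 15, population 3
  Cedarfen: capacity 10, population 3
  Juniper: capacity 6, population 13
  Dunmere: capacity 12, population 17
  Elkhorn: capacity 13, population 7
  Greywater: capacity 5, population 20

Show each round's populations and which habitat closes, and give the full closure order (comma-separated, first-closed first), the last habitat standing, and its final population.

Closure order: Greywater, Juniper, Dunmere, Briarlake, Cedarfen, Elkhorn
Last habitat: Ashgrove with 67 animals

Round 1: Ashgrove=3 Briarlake=4 Cedarfen=3 Dunmere=17 Elkhorn=7 Greywater=20 Juniper=13 → close Greywater (overflow 15)
  20÷6 = 3 each, +1 to first 2
Round 2: Ashgrove=7 Briarlake=8 Cedarfen=6 Dunmere=20 Elkhorn=10 Juniper=16 → close Juniper (overflow 10)
  16÷5 = 3 each, +1 to first 1
Round 3: Ashgrove=11 Briarlake=11 Cedarfen=9 Dunmere=23 Elkhorn=13 → close Dunmere (overflow 11)
  23÷4 = 5 each, +1 to first 3
Round 4: Ashgrove=17 Briarlake=17 Cedarfen=15 Elkhorn=18 → close Briarlake (overflow 5)
  17÷3 = 5 each, +1 to first 2
Round 5: Ashgrove=23 Cedarfen=21 Elkhorn=23 → close Cedarfen (overflow 11)
  21÷2 = 10 each, +1 to first 1
Round 6: Ashgrove=34 Elkhorn=33 → close Elkhorn (overflow 20)
  33÷1 = 33 each, +1 to first 0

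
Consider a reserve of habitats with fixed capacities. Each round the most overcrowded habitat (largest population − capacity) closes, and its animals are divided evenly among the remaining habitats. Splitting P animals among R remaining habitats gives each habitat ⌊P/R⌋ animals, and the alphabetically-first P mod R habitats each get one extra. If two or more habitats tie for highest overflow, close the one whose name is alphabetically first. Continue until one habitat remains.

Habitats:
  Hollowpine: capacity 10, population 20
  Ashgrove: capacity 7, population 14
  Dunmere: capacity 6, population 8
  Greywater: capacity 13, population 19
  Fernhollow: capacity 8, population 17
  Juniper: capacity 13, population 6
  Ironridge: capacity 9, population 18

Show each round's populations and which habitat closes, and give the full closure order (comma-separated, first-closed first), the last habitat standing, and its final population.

Closure order: Hollowpine, Fernhollow, Ironridge, Ashgrove, Greywater, Dunmere
Last habitat: Juniper with 102 animals

Round 1: Ashgrove=14 Dunmere=8 Fernhollow=17 Greywater=19 Hollowpine=20 Ironridge=18 Juniper=6 → close Hollowpine (overflow 10)
  20÷6 = 3 each, +1 to first 2
Round 2: Ashgrove=18 Dunmere=12 Fernhollow=20 Greywater=22 Ironridge=21 Juniper=9 → close Fernhollow (overflow 12)
  20÷5 = 4 each, +1 to first 0
Round 3: Ashgrove=22 Dunmere=16 Greywater=26 Ironridge=25 Juniper=13 → close Ironridge (overflow 16)
  25÷4 = 6 each, +1 to first 1
Round 4: Ashgrove=29 Dunmere=22 Greywater=32 Juniper=19 → close Ashgrove (overflow 22)
  29÷3 = 9 each, +1 to first 2
Round 5: Dunmere=32 Greywater=42 Juniper=28 → close Greywater (overflow 29)
  42÷2 = 21 each, +1 to first 0
Round 6: Dunmere=53 Juniper=49 → close Dunmere (overflow 47)
  53÷1 = 53 each, +1 to first 0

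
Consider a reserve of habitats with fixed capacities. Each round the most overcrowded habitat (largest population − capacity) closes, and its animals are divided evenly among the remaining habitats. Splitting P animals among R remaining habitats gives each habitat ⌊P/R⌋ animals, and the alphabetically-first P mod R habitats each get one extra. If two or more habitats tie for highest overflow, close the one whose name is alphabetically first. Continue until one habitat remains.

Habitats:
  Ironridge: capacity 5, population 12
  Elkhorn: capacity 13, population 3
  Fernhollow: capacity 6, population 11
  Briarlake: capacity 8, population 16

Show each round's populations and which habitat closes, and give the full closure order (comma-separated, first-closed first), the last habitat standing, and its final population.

Closure order: Briarlake, Ironridge, Fernhollow
Last habitat: Elkhorn with 42 animals

Round 1: Briarlake=16 Elkhorn=3 Fernhollow=11 Ironridge=12 → close Briarlake (overflow 8)
  16÷3 = 5 each, +1 to first 1
Round 2: Elkhorn=9 Fernhollow=16 Ironridge=17 → close Ironridge (overflow 12)
  17÷2 = 8 each, +1 to first 1
Round 3: Elkhorn=18 Fernhollow=24 → close Fernhollow (overflow 18)
  24÷1 = 24 each, +1 to first 0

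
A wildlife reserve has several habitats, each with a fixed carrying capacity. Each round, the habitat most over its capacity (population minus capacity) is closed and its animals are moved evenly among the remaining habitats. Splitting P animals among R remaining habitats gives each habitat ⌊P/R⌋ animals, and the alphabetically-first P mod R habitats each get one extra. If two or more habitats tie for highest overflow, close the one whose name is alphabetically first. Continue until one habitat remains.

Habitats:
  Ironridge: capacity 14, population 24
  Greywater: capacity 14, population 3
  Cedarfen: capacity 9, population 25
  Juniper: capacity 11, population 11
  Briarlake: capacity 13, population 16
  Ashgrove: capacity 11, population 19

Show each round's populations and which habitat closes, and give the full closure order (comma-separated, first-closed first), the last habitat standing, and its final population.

Closure order: Cedarfen, Ironridge, Ashgrove, Briarlake, Juniper
Last habitat: Greywater with 98 animals

Round 1: Ashgrove=19 Briarlake=16 Cedarfen=25 Greywater=3 Ironridge=24 Juniper=11 → close Cedarfen (overflow 16)
  25÷5 = 5 each, +1 to first 0
Round 2: Ashgrove=24 Briarlake=21 Greywater=8 Ironridge=29 Juniper=16 → close Ironridge (overflow 15)
  29÷4 = 7 each, +1 to first 1
Round 3: Ashgrove=32 Briarlake=28 Greywater=15 Juniper=23 → close Ashgrove (overflow 21)
  32÷3 = 10 each, +1 to first 2
Round 4: Briarlake=39 Greywater=26 Juniper=33 → close Briarlake (overflow 26)
  39÷2 = 19 each, +1 to first 1
Round 5: Greywater=46 Juniper=52 → close Juniper (overflow 41)
  52÷1 = 52 each, +1 to first 0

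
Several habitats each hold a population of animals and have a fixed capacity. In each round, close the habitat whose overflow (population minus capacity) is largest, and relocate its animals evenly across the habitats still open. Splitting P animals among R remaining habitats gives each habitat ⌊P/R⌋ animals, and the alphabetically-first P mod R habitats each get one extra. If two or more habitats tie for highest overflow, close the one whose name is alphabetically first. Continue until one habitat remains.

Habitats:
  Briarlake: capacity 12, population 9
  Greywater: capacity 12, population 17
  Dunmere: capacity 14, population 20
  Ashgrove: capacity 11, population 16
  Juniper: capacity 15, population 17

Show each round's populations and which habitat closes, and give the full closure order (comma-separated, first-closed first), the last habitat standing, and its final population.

Round 1: Ashgrove=16 Briarlake=9 Dunmere=20 Greywater=17 Juniper=17 → close Dunmere (overflow 6)
  20÷4 = 5 each, +1 to first 0
Round 2: Ashgrove=21 Briarlake=14 Greywater=22 Juniper=22 → close Ashgrove (overflow 10)
  21÷3 = 7 each, +1 to first 0
Round 3: Briarlake=21 Greywater=29 Juniper=29 → close Greywater (overflow 17)
  29÷2 = 14 each, +1 to first 1
Round 4: Briarlake=36 Juniper=43 → close Juniper (overflow 28)
  43÷1 = 43 each, +1 to first 0

Closure order: Dunmere, Ashgrove, Greywater, Juniper
Last habitat: Briarlake with 79 animals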